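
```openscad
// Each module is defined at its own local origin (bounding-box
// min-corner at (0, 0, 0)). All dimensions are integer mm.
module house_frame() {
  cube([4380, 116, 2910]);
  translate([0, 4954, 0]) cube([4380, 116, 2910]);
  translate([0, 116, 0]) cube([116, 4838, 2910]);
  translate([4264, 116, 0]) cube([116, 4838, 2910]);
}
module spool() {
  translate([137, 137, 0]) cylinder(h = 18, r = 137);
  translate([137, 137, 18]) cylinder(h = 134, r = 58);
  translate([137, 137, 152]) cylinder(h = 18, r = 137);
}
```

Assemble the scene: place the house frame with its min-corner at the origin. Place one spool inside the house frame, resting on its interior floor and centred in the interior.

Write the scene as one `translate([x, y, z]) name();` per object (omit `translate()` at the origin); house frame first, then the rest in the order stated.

house_frame();
translate([2053, 2398, 0]) spool();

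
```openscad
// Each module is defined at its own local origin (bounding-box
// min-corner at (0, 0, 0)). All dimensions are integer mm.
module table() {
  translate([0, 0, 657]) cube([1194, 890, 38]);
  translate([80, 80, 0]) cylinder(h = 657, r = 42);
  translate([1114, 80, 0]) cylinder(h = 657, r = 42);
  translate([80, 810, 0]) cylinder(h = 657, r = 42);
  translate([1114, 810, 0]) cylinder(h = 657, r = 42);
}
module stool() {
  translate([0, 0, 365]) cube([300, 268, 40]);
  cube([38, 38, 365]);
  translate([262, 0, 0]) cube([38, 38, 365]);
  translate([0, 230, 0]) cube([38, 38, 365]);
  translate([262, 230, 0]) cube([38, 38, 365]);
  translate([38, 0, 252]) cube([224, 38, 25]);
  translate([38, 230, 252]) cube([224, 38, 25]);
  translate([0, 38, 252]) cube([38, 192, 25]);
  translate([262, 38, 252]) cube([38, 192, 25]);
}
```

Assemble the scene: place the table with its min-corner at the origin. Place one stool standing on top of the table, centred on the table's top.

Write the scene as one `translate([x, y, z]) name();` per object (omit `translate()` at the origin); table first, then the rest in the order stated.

table();
translate([447, 311, 695]) stool();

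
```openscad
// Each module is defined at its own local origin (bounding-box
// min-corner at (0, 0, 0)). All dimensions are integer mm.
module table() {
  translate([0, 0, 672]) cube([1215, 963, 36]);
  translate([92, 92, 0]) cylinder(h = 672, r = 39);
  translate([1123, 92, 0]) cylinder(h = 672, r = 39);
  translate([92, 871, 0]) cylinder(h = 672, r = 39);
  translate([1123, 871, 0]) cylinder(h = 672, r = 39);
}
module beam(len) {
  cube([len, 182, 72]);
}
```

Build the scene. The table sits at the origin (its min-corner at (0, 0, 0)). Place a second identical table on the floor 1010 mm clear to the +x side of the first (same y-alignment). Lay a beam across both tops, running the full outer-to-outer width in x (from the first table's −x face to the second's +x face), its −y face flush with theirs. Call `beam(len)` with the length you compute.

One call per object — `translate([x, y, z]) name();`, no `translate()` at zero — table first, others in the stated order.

table();
translate([2225, 0, 0]) table();
translate([0, 0, 708]) beam(3440);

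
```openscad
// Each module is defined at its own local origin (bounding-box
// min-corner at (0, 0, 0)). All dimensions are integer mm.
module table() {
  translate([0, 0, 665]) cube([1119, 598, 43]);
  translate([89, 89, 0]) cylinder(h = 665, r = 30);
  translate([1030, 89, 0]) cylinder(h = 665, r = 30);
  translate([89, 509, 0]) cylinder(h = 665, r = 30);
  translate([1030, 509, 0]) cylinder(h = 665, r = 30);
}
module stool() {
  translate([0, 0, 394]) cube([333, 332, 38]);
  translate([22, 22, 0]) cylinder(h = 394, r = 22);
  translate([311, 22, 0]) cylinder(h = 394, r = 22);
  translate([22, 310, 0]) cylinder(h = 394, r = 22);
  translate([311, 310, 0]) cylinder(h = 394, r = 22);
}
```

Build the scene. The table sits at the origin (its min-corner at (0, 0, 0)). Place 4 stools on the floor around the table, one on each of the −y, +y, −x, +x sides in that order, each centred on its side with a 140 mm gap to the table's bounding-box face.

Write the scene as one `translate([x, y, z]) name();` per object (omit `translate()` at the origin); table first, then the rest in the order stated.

table();
translate([393, -472, 0]) stool();
translate([393, 738, 0]) stool();
translate([-473, 133, 0]) stool();
translate([1259, 133, 0]) stool();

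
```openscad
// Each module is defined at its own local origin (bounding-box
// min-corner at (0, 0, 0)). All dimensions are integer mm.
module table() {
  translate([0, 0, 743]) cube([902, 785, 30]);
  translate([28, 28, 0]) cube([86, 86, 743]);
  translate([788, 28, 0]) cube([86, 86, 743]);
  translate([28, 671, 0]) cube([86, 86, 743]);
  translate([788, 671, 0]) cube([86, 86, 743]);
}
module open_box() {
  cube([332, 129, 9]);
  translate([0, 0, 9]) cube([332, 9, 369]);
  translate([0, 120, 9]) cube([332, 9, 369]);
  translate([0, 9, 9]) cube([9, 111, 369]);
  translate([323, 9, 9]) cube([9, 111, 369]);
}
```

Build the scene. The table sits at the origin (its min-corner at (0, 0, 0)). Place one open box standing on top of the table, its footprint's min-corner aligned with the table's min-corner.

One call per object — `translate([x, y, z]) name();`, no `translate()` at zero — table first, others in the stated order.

table();
translate([0, 0, 773]) open_box();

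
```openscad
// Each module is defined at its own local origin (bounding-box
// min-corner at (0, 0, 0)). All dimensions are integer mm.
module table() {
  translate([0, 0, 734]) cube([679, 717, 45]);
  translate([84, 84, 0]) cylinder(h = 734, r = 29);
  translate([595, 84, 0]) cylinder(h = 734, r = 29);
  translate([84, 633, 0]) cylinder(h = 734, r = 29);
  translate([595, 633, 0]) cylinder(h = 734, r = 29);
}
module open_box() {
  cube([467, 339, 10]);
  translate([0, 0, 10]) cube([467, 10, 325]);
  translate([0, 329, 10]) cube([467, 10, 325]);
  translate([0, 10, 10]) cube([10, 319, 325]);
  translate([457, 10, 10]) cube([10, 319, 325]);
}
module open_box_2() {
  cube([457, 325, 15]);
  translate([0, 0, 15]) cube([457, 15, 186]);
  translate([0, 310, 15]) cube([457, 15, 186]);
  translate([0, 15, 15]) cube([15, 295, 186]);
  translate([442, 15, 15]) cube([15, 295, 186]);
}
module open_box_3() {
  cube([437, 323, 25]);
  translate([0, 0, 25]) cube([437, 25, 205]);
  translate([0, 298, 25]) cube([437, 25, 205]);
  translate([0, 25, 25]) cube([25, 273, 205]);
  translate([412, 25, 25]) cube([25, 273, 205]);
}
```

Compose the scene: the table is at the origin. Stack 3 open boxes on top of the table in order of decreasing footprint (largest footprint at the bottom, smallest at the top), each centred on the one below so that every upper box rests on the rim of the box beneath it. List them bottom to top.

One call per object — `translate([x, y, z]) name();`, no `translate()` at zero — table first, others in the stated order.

table();
translate([106, 189, 779]) open_box();
translate([111, 196, 1114]) open_box_2();
translate([121, 197, 1315]) open_box_3();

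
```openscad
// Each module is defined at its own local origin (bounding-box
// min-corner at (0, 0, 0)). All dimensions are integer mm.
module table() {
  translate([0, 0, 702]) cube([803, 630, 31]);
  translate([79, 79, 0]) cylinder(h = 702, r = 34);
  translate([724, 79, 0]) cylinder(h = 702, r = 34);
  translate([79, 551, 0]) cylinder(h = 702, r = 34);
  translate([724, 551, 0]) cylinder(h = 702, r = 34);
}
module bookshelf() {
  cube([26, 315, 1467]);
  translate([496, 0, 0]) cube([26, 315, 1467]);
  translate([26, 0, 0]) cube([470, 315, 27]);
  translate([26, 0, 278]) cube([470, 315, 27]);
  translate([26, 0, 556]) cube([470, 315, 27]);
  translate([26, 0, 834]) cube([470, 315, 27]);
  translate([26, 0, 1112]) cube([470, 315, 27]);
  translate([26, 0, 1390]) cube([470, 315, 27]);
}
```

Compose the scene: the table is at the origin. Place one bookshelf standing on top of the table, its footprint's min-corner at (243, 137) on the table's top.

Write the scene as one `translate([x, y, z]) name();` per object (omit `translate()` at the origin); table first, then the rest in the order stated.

table();
translate([243, 137, 733]) bookshelf();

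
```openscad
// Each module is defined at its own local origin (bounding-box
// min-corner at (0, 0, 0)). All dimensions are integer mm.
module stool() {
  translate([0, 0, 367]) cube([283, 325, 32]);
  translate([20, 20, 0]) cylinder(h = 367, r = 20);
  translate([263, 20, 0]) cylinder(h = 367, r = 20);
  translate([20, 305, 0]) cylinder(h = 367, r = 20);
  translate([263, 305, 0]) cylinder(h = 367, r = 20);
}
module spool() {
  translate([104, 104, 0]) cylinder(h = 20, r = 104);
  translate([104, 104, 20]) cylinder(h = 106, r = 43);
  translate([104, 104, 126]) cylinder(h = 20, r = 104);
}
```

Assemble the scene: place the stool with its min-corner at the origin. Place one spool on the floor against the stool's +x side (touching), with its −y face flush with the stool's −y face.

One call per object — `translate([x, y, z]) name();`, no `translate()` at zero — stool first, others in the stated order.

stool();
translate([283, 0, 0]) spool();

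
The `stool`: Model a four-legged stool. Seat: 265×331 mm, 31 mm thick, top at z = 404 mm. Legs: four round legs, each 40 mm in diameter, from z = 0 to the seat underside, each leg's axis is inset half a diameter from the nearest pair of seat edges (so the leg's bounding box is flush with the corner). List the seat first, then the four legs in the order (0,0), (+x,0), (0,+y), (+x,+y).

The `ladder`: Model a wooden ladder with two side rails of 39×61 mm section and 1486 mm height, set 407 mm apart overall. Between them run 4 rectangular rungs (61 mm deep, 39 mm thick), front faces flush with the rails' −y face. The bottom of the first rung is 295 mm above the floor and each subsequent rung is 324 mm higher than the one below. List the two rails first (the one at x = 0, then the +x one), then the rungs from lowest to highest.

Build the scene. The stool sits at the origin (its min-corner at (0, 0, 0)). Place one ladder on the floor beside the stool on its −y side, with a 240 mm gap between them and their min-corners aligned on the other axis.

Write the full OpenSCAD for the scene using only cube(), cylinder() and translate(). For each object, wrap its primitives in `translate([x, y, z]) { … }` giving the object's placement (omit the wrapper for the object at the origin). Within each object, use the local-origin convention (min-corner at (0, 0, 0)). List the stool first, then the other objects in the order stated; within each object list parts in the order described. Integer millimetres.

translate([0, 0, 373]) cube([265, 331, 31]);
translate([20, 20, 0]) cylinder(h = 373, r = 20);
translate([245, 20, 0]) cylinder(h = 373, r = 20);
translate([20, 311, 0]) cylinder(h = 373, r = 20);
translate([245, 311, 0]) cylinder(h = 373, r = 20);
translate([0, -301, 0]) {
  cube([39, 61, 1486]);
  translate([368, 0, 0]) cube([39, 61, 1486]);
  translate([39, 0, 295]) cube([329, 61, 39]);
  translate([39, 0, 619]) cube([329, 61, 39]);
  translate([39, 0, 943]) cube([329, 61, 39]);
  translate([39, 0, 1267]) cube([329, 61, 39]);
}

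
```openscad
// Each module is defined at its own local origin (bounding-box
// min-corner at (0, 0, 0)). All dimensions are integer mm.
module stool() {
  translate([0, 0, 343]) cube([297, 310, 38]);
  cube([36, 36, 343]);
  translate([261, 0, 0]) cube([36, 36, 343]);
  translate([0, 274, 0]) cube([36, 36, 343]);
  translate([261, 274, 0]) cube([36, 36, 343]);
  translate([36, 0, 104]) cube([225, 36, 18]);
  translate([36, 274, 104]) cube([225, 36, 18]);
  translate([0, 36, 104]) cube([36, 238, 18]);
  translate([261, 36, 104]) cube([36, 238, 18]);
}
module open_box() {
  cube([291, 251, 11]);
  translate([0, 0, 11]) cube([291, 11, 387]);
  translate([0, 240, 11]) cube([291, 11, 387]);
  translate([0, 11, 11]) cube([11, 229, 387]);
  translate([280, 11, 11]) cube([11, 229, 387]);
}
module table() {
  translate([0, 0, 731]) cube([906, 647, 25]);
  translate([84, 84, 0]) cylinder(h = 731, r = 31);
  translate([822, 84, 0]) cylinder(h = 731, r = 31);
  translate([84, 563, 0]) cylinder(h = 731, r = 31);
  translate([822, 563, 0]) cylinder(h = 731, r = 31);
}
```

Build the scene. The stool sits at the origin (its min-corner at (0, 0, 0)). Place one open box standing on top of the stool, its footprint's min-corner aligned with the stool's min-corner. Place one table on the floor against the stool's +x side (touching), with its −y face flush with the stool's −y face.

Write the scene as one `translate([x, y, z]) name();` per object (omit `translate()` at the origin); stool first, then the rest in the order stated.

stool();
translate([0, 0, 381]) open_box();
translate([297, 0, 0]) table();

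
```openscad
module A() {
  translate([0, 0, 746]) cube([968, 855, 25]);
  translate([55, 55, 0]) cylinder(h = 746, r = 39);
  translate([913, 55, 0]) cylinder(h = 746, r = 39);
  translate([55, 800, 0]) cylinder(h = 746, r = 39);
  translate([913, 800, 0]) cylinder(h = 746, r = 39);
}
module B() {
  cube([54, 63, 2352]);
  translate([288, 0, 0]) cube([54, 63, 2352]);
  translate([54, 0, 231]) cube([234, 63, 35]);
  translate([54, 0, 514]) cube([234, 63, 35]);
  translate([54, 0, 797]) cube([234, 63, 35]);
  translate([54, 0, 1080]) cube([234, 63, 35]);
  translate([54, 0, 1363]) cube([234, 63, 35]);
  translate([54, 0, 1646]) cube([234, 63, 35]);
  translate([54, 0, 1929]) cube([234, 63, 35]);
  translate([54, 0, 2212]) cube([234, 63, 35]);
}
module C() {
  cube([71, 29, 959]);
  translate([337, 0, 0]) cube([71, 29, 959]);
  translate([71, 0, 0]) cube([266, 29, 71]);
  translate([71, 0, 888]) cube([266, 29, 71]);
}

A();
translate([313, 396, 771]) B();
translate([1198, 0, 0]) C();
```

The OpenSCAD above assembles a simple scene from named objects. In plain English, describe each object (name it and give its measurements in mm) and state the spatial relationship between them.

A is a rectangular dining table. The top is 968×855×25 mm with its upper surface at z = 771 mm. It stands on four round legs of 78 mm diameter, each leg's bounding box inset 16 mm from the nearest pair of top edges, running from the floor to the underside of the top.

B is a straight ladder. Two 54×63 mm vertical rails, 2352 mm tall, stand 342 mm apart (outside-to-outside) with their front faces coplanar on the −y side. 8 rungs, each 63 mm deep and 35 mm tall, span between the inner faces of the rails, front faces flush with the rails. The lowest rung's underside is at z = 231 mm and rungs are spaced 283 mm apart (underside to underside).

C is a picture frame with a 266×817 mm rectangular opening (x by z) and a uniform 71 mm border on every side. Frame depth is 29 mm along y. It is built from two vertical stiles running the full outside height and two horizontal rails spanning the gap between the stiles.

The ladder is on top of the table, centred. The picture frame is on the floor beside the table on its +x side.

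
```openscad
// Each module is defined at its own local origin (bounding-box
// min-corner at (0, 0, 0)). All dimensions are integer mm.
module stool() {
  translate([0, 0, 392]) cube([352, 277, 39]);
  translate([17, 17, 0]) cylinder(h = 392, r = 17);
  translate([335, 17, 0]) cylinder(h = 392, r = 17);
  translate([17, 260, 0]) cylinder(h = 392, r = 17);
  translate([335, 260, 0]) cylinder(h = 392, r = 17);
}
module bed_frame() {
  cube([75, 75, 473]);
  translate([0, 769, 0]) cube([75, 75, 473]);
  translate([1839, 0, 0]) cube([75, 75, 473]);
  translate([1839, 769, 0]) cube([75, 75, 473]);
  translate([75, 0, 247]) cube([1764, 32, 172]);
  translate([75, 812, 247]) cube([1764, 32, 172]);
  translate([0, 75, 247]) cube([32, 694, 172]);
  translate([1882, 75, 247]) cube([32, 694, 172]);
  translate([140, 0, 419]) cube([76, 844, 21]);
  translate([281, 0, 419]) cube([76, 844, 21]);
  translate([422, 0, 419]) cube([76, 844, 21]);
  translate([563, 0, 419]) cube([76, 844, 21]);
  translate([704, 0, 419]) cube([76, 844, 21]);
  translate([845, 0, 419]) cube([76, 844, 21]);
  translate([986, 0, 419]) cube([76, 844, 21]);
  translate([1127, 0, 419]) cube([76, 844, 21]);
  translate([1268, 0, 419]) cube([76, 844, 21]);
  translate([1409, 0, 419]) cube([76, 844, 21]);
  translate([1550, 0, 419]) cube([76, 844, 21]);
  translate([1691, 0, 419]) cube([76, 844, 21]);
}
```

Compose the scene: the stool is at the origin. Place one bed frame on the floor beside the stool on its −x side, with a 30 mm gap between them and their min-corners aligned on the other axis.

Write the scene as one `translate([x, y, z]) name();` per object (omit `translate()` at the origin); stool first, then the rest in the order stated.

stool();
translate([-1944, 0, 0]) bed_frame();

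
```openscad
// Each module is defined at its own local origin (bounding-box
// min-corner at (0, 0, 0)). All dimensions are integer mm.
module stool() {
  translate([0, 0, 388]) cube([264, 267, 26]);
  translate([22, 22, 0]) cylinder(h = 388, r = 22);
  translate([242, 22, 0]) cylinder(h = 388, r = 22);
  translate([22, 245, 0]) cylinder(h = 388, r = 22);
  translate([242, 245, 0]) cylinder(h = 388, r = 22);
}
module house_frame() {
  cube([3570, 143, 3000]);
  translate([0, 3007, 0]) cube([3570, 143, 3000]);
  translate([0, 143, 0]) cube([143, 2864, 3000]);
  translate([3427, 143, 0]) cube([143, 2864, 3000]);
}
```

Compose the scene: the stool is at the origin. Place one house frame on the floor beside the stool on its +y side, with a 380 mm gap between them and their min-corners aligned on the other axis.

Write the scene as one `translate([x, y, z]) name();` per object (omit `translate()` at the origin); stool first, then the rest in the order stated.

stool();
translate([0, 647, 0]) house_frame();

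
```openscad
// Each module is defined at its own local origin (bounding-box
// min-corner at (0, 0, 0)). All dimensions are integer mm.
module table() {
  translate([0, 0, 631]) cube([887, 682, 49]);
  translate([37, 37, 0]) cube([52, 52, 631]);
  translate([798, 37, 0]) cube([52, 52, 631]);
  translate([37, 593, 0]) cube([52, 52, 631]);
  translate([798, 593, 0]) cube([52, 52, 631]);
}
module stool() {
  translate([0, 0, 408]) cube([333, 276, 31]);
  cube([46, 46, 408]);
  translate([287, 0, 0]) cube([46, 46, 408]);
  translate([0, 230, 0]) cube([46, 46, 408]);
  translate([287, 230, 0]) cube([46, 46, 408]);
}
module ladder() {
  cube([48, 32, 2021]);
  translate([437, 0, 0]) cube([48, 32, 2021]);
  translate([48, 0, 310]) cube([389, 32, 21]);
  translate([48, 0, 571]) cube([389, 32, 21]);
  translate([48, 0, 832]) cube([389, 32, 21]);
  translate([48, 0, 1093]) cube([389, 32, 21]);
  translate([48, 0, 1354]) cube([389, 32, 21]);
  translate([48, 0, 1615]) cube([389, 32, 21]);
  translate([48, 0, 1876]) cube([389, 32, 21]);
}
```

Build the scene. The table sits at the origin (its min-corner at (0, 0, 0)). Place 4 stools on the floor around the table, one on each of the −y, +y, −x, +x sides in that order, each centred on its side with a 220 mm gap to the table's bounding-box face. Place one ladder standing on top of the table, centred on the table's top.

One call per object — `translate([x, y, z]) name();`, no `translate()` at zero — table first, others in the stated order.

table();
translate([277, -496, 0]) stool();
translate([277, 902, 0]) stool();
translate([-553, 203, 0]) stool();
translate([1107, 203, 0]) stool();
translate([201, 325, 680]) ladder();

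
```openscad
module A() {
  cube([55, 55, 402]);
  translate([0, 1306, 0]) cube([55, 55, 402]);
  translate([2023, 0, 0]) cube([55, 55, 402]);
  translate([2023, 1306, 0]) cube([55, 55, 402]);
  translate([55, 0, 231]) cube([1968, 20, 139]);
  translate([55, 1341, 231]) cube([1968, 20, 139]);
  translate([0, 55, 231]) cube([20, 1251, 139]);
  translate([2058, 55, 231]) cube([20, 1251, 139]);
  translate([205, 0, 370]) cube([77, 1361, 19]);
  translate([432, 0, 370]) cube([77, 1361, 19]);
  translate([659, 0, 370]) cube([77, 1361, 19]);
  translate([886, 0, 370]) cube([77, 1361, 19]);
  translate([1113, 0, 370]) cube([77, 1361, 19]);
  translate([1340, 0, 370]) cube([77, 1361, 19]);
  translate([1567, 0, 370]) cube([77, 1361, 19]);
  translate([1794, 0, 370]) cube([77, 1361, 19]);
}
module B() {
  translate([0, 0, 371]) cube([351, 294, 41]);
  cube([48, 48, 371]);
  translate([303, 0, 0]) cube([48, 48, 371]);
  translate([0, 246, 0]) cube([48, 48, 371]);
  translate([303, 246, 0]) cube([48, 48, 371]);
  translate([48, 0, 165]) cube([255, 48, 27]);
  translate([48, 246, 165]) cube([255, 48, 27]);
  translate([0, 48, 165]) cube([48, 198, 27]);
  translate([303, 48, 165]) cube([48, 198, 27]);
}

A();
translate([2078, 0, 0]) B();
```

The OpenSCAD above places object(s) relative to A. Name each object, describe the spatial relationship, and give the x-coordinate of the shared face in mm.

A is a bed frame. B is a stool. The stool is against the bed frame's +x side, with their −y faces flush. The x-coordinate of the shared face is 2078 mm.

The bed frame's +x face and the stool's −x face are both at x = 2078 mm.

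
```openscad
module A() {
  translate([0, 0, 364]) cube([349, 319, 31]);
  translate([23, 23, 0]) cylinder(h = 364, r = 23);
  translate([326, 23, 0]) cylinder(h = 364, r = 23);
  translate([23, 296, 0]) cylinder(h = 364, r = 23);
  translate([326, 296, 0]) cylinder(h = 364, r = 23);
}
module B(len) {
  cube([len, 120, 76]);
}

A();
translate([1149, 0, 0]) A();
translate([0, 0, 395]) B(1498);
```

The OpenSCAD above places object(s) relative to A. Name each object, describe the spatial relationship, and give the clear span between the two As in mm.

A is a stool. B is a beam. A beam spans the tops of two stools. The clear span between the two stools is 800 mm.

Second stool starts at x = 1149; first ends at x = 349; clear span = 1149 − 349 = 800 mm.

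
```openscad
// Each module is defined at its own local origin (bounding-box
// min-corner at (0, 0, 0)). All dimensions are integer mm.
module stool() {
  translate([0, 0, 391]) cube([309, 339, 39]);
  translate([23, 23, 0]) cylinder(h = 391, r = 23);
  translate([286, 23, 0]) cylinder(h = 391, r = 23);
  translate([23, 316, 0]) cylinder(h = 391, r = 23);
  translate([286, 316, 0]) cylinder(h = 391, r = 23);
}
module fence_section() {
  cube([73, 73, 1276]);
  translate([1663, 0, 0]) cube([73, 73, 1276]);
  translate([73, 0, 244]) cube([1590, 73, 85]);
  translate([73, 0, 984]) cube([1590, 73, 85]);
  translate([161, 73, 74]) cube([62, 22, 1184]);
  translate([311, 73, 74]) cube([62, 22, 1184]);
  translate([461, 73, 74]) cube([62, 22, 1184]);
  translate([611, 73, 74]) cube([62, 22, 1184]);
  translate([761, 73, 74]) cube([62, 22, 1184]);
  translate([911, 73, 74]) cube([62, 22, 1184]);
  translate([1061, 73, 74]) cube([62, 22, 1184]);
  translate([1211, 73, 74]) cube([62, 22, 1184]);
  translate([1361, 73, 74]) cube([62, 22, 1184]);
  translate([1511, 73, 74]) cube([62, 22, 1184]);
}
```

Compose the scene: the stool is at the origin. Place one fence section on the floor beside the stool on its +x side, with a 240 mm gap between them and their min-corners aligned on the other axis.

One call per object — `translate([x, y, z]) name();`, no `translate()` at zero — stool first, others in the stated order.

stool();
translate([549, 0, 0]) fence_section();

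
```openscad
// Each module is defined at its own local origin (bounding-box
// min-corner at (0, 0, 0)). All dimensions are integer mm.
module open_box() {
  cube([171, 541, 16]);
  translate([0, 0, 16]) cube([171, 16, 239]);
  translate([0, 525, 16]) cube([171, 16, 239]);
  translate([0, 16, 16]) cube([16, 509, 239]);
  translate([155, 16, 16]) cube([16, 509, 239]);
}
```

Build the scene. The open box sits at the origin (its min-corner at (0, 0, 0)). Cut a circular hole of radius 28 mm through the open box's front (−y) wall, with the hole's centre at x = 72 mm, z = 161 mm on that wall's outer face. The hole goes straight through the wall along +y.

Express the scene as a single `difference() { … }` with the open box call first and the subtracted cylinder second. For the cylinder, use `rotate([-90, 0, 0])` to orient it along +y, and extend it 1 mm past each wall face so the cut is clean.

difference() {
  open_box();
  translate([72, -1, 161]) rotate([-90, 0, 0]) cylinder(h = 18, r = 28);
}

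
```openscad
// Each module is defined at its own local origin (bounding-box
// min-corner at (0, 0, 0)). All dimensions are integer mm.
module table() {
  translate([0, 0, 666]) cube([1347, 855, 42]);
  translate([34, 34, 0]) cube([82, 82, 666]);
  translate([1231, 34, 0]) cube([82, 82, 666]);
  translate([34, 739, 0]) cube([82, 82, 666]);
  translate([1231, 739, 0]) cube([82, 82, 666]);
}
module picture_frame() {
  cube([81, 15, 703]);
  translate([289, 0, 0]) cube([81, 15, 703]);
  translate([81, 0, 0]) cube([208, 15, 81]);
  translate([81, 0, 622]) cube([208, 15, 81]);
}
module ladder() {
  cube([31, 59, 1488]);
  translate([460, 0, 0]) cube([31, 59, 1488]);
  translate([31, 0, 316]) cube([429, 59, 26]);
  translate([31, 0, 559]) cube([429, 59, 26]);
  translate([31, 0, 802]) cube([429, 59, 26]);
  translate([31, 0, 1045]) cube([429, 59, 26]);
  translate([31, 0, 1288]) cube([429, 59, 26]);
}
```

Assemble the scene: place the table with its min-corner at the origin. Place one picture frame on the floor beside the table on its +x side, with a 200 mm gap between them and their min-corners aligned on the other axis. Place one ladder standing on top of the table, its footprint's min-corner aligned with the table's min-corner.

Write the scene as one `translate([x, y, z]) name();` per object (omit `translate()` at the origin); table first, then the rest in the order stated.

table();
translate([1547, 0, 0]) picture_frame();
translate([0, 0, 708]) ladder();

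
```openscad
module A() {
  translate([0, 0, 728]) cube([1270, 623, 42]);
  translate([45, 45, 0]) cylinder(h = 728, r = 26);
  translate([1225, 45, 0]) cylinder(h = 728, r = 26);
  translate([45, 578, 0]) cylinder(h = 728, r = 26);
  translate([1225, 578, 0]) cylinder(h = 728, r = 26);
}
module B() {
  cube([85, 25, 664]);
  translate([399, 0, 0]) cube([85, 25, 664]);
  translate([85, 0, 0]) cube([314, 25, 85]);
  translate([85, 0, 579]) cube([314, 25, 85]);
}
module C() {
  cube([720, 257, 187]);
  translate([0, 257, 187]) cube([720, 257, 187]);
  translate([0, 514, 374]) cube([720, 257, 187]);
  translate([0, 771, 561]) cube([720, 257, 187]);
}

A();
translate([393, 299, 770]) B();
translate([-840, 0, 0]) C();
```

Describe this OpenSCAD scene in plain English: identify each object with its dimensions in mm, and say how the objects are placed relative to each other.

A is a table: top 1270 mm (x) × 623 mm (y), 42 mm thick, upper face at z = 770 mm, on four round legs of 52 mm diameter, each leg's bounding box inset 19 mm from the nearest pair of top edges, running from z = 0 to the bottom of the top.

B is a rectangular picture frame lying in the x–z plane (depth along y). The opening is 314 mm wide (x) by 494 mm tall (z), surrounded by a border 85 mm wide on all four sides. The frame is 25 mm deep and is made of two full-height vertical stiles with two horizontal rails fitted between them.

C is a straight staircase of 4 solid steps. Each step is 720 mm wide (x), 257 mm deep (y, the going) and 187 mm tall (the rise). The first step rests on the floor; each subsequent step sits one going further in +y and one rise higher in +z, directly behind and above the previous step with no overlap.

The picture frame is on top of the table, centred. The staircase is on the floor beside the table on its −x side.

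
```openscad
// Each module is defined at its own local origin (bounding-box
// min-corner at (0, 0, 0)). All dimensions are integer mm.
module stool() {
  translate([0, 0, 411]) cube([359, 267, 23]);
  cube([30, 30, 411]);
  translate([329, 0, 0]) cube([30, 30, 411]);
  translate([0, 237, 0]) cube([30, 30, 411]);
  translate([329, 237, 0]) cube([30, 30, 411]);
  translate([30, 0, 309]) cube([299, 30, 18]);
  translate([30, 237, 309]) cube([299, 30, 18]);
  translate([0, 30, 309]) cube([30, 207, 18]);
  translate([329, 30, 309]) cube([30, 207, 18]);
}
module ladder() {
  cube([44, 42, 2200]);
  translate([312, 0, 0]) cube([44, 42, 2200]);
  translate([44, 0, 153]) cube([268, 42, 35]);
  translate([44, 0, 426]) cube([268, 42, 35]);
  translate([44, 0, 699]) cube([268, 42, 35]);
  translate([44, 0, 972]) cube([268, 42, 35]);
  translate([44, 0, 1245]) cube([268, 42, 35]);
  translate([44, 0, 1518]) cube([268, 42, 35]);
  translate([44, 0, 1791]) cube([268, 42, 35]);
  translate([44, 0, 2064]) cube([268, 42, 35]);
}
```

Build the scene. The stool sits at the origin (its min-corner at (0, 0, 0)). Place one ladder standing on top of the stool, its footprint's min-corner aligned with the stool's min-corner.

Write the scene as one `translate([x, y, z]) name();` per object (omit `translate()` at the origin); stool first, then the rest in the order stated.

stool();
translate([0, 0, 434]) ladder();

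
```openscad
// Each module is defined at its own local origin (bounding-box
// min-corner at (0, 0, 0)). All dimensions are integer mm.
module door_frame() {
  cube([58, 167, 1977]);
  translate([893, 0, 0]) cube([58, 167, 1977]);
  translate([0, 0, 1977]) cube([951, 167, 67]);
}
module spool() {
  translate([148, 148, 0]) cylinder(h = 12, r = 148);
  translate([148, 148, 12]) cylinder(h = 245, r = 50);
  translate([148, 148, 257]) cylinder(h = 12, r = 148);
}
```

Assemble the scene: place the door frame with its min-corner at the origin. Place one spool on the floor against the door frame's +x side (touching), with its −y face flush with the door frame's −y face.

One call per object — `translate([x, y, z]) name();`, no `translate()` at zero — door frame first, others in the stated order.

door_frame();
translate([951, 0, 0]) spool();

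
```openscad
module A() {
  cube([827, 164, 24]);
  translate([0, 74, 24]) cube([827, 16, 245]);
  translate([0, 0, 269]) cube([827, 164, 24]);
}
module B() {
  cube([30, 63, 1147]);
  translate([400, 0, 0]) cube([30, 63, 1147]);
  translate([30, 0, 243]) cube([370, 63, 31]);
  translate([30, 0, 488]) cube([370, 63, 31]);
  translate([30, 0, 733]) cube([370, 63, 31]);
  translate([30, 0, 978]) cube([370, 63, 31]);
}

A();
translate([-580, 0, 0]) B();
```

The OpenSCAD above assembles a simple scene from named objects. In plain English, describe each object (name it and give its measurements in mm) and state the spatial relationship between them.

A is an I-beam lying along x, 827 mm long. Overall section height 293 mm. Two flanges 164 mm wide (y) and 24 mm thick, one on the floor and one at the top; a web 16 mm thick runs between them, centred on the flange width.

B is a straight ladder. Two 30×63 mm vertical rails, 1147 mm tall, stand 430 mm apart (outside-to-outside) with their front faces coplanar on the −y side. 4 rungs, each 63 mm deep and 31 mm tall, span between the inner faces of the rails, front faces flush with the rails. The lowest rung's underside is at z = 243 mm and rungs are spaced 245 mm apart (underside to underside).

The ladder is on the floor beside the I-beam on its −x side.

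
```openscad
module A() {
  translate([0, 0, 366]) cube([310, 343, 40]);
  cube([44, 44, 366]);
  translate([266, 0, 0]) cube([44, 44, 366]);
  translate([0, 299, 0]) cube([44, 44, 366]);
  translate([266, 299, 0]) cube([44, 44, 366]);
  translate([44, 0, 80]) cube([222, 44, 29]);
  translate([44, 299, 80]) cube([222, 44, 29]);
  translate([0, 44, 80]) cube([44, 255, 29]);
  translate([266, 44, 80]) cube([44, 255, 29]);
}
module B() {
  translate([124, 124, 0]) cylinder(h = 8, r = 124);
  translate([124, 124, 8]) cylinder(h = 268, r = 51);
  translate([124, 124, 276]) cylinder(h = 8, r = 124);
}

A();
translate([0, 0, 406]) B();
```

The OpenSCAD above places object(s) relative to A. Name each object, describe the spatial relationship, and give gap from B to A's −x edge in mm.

The spool's min-x is at 0; the stool's min-x is 0; gap = 0 mm.

A is a stool. B is a spool. The spool is on top of the stool. The gap from the spool to the stool's −x edge is 0 mm.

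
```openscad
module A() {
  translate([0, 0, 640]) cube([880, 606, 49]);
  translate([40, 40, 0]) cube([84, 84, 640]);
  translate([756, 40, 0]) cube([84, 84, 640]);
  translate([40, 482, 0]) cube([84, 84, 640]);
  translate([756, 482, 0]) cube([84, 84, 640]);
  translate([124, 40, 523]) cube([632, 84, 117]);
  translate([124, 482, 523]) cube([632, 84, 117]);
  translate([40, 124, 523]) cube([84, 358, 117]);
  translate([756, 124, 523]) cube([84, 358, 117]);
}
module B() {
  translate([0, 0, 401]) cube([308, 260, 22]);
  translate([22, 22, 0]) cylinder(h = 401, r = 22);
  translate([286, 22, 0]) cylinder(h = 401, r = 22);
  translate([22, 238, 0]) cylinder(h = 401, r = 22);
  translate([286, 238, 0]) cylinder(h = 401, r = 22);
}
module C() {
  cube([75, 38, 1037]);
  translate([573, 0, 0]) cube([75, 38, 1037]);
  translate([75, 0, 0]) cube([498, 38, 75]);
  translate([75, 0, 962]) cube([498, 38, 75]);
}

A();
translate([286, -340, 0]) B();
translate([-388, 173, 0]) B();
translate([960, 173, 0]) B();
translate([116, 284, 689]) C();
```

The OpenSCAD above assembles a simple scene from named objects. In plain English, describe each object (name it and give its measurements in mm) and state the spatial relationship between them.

A is a rectangular dining table. The top is 880×606×49 mm with its upper surface at z = 689 mm. It stands on four 84×84 mm square legs, each inset 40 mm from the nearest pair of top edges, running from the floor to the underside of the top. Four apron rails, 84 mm thick and 117 mm tall, run between adjacent legs with their top edges flush with the underside of the top and their outer faces flush with the legs' outer faces.

B is a four-legged stool. The seat is a 308×260×22 mm slab whose top surface is at z = 423 mm; four round legs, each 44 mm in diameter, run from the floor (z = 0) to the underside of the seat, each leg's axis is inset half a diameter from the nearest pair of seat edges (so the leg's bounding box is flush with the corner).

C is a rectangular picture frame lying in the x–z plane (depth along y). The opening is 498 mm wide (x) by 887 mm tall (z), surrounded by a border 75 mm wide on all four sides. The frame is 38 mm deep and is made of two full-height vertical stiles with two horizontal rails fitted between them.

Three stools sit around the table at the −y, −x, +x sides. The picture frame is on top of the table, centred.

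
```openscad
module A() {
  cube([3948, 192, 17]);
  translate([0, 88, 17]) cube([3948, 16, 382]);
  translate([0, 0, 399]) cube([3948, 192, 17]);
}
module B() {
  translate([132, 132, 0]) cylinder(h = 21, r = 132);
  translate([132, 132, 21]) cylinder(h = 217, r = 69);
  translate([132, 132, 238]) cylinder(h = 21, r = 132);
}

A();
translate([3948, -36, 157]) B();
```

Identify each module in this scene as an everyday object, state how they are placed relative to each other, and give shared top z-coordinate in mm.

Both tops at z = 416 mm.

A is an I-beam. B is a spool. The spool is beside the I-beam with their tops flush at z = 416. The shared top z-coordinate is 416 mm.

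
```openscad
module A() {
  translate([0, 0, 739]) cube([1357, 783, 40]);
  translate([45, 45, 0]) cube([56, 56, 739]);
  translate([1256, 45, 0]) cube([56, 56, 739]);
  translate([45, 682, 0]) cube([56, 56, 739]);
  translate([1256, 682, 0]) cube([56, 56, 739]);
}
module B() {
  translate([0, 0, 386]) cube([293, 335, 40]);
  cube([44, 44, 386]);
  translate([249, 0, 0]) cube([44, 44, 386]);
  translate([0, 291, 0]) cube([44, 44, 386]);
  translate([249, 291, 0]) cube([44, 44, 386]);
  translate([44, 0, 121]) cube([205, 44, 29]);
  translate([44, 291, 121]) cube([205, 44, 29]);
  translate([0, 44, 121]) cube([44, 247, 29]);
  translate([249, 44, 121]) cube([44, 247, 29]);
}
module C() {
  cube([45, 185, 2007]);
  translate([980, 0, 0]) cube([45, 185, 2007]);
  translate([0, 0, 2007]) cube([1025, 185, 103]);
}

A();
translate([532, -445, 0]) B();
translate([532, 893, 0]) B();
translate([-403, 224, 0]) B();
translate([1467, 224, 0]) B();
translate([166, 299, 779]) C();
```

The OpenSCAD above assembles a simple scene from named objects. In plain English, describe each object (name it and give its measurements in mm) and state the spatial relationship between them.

A is a rectangular dining table. The top is 1357×783×40 mm with its upper surface at z = 779 mm. It stands on four 56×56 mm square legs, each inset 45 mm from the nearest pair of top edges, running from the floor to the underside of the top.

B is a four-legged stool. The seat is a 293×335×40 mm slab whose top surface is at z = 426 mm; four square legs, each 44×44 mm in cross-section, run from the floor (z = 0) to the underside of the seat, each flush with a corner of the seat. Four stretchers, 44 mm wide and 29 mm tall, connect adjacent legs with their undersides at z = 121 mm, each running between the inner faces of the legs it joins and aligned with the legs' outer faces on the other axis.

C is a rectangular door frame: two vertical jambs of 45×185 mm section, 2007 mm tall, with a clear opening 935 mm wide between their inner faces. A header 103 mm tall and 185 mm deep lies on top of the jambs and spans the full outside width.

Four stools sit around the table at the −y, +y, −x, +x sides. The door frame is on top of the table, centred.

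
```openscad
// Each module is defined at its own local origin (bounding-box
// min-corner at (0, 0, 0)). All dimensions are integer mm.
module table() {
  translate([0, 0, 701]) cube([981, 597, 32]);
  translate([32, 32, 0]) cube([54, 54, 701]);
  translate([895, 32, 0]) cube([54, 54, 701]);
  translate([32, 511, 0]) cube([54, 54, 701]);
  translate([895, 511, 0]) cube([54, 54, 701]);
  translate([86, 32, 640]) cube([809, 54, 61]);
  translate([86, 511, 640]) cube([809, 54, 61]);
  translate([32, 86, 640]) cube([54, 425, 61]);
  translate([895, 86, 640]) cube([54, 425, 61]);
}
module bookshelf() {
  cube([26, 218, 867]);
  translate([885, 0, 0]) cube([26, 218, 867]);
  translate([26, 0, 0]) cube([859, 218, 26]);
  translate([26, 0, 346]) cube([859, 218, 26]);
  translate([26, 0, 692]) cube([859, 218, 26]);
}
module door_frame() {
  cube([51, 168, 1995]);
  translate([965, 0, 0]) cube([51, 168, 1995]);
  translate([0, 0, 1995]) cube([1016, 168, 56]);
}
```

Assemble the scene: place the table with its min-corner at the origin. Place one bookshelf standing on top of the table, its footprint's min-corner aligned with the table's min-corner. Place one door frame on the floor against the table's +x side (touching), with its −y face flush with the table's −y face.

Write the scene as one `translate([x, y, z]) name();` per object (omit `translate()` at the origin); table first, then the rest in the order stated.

table();
translate([0, 0, 733]) bookshelf();
translate([981, 0, 0]) door_frame();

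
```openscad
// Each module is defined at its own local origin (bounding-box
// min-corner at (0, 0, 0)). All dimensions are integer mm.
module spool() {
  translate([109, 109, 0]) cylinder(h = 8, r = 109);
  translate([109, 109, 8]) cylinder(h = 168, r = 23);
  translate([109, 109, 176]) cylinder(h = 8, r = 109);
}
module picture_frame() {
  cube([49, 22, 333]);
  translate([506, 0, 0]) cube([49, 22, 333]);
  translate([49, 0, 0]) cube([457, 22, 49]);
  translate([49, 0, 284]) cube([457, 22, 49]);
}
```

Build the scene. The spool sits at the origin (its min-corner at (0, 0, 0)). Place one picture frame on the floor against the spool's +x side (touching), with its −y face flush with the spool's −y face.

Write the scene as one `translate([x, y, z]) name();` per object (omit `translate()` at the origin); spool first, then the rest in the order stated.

spool();
translate([218, 0, 0]) picture_frame();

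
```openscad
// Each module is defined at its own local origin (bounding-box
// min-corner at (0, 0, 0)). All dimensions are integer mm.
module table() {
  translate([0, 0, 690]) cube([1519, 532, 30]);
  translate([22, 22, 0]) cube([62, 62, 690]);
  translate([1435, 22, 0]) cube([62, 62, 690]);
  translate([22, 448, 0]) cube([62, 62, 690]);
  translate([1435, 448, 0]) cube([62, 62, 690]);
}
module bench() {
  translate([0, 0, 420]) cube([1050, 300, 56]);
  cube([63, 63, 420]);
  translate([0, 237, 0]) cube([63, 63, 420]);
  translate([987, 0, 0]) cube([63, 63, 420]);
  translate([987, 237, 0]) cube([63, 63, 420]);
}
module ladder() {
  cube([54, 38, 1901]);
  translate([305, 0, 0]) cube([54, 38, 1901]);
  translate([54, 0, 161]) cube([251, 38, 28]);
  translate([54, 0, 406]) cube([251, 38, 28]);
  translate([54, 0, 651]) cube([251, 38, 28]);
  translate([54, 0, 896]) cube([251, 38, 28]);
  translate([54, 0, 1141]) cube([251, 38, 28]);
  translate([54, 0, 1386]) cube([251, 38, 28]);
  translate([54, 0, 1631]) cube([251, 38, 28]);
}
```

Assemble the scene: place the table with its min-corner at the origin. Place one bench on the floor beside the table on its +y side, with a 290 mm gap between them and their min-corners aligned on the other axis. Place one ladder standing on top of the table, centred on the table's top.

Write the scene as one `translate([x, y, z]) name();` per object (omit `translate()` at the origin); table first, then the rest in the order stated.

table();
translate([0, 822, 0]) bench();
translate([580, 247, 720]) ladder();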